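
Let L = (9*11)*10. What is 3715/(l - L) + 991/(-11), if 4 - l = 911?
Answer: -1920792/20867 ≈ -92.049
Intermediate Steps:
l = -907 (l = 4 - 1*911 = 4 - 911 = -907)
L = 990 (L = 99*10 = 990)
3715/(l - L) + 991/(-11) = 3715/(-907 - 1*990) + 991/(-11) = 3715/(-907 - 990) + 991*(-1/11) = 3715/(-1897) - 991/11 = 3715*(-1/1897) - 991/11 = -3715/1897 - 991/11 = -1920792/20867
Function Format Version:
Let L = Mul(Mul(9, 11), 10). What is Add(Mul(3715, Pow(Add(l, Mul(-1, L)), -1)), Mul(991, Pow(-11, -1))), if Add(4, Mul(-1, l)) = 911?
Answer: Rational(-1920792, 20867) ≈ -92.049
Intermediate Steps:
l = -907 (l = Add(4, Mul(-1, 911)) = Add(4, -911) = -907)
L = 990 (L = Mul(99, 10) = 990)
Add(Mul(3715, Pow(Add(l, Mul(-1, L)), -1)), Mul(991, Pow(-11, -1))) = Add(Mul(3715, Pow(Add(-907, Mul(-1, 990)), -1)), Mul(991, Pow(-11, -1))) = Add(Mul(3715, Pow(Add(-907, -990), -1)), Mul(991, Rational(-1, 11))) = Add(Mul(3715, Pow(-1897, -1)), Rational(-991, 11)) = Add(Mul(3715, Rational(-1, 1897)), Rational(-991, 11)) = Add(Rational(-3715, 1897), Rational(-991, 11)) = Rational(-1920792, 20867)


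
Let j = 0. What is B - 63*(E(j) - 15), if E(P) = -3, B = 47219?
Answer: 48353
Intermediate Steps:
B - 63*(E(j) - 15) = 47219 - 63*(-3 - 15) = 47219 - 63*(-18) = 47219 - 1*(-1134) = 47219 + 1134 = 48353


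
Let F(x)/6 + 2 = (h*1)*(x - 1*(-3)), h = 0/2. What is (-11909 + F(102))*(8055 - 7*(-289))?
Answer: -120139838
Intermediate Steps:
h = 0 (h = 0*(½) = 0)
F(x) = -12 (F(x) = -12 + 6*((0*1)*(x - 1*(-3))) = -12 + 6*(0*(x + 3)) = -12 + 6*(0*(3 + x)) = -12 + 6*0 = -12 + 0 = -12)
(-11909 + F(102))*(8055 - 7*(-289)) = (-11909 - 12)*(8055 - 7*(-289)) = -11921*(8055 + 2023) = -11921*10078 = -120139838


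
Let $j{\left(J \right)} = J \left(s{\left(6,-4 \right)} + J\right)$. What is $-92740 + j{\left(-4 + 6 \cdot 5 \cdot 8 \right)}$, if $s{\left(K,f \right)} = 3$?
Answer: $-36336$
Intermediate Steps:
$j{\left(J \right)} = J \left(3 + J\right)$
$-92740 + j{\left(-4 + 6 \cdot 5 \cdot 8 \right)} = -92740 + \left(-4 + 6 \cdot 5 \cdot 8\right) \left(3 - \left(4 - 6 \cdot 5 \cdot 8\right)\right) = -92740 + \left(-4 + 30 \cdot 8\right) \left(3 + \left(-4 + 30 \cdot 8\right)\right) = -92740 + \left(-4 + 240\right) \left(3 + \left(-4 + 240\right)\right) = -92740 + 236 \left(3 + 236\right) = -92740 + 236 \cdot 239 = -92740 + 56404 = -36336$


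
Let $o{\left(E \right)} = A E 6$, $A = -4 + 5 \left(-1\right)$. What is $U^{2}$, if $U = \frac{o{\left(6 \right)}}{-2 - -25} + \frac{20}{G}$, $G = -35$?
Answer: $\frac{5569600}{25921} \approx 214.87$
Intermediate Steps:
$A = -9$ ($A = -4 - 5 = -9$)
$o{\left(E \right)} = - 54 E$ ($o{\left(E \right)} = - 9 E 6 = - 54 E$)
$U = - \frac{2360}{161}$ ($U = \frac{\left(-54\right) 6}{-2 - -25} + \frac{20}{-35} = - \frac{324}{-2 + 25} + 20 \left(- \frac{1}{35}\right) = - \frac{324}{23} - \frac{4}{7} = - \frac{2360}{161} \approx -14.658$)
$U^{2} = \left(- \frac{2360}{161}\right)^{2} = \frac{5569600}{25921}$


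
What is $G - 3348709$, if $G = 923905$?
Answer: $-2424804$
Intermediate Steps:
$G - 3348709 = 923905 - 3348709 = -2424804$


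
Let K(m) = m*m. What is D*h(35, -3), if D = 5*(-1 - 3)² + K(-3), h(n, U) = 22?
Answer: 1958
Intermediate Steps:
K(m) = m²
D = 89 (D = 5*(-1 - 3)² + (-3)² = 5*(-4)² + 9 = 5*16 + 9 = 80 + 9 = 89)
D*h(35, -3) = 89*22 = 1958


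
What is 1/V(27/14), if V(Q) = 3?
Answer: 1/3 ≈ 0.33333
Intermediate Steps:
1/V(27/14) = 1/3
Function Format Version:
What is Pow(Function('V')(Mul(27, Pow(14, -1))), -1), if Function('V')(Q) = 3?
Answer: Rational(1, 3) ≈ 0.33333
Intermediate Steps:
Pow(Function('V')(Mul(27, Pow(14, -1))), -1) = Pow(3, -1) = Rational(1, 3)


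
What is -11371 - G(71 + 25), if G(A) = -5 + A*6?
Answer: -11942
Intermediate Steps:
G(A) = -5 + 6*A
-11371 - G(71 + 25) = -11371 - (-5 + 6*(71 + 25)) = -11371 - (-5 + 6*96) = -11371 - (-5 + 576) = -11371 - 1*571 = -11371 - 571 = -11942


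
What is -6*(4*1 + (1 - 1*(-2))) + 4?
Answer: -38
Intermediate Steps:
-6*(4*1 + (1 - 1*(-2))) + 4 = -6*(4 + (1 + 2)) + 4 = -6*(4 + 3) + 4 = -6*7 + 4 = -42 + 4 = -38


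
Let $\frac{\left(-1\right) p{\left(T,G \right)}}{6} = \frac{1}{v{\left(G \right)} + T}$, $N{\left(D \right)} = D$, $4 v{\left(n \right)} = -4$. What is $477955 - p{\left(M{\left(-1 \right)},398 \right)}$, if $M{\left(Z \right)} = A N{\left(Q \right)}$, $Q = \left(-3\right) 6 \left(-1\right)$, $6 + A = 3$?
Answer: $\frac{26287519}{55} \approx 4.7796 \cdot 10^{5}$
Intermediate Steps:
$A = -3$ ($A = -6 + 3 = -3$)
$Q = 18$ ($Q = \left(-18\right) \left(-1\right) = 18$)
$v{\left(n \right)} = -1$ ($v{\left(n \right)} = \frac{1}{4} \left(-4\right) = -1$)
$M{\left(Z \right)} = -54$ ($M{\left(Z \right)} = \left(-3\right) 18 = -54$)
$p{\left(T,G \right)} = - \frac{6}{-1 + T}$
$477955 - p{\left(M{\left(-1 \right)},398 \right)} = 477955 - - \frac{6}{-1 - 54} = 477955 - - \frac{6}{-55} = 477955 - \left(-6\right) \left(- \frac{1}{55}\right) = 477955 - \frac{6}{55} = \frac{26287519}{55}$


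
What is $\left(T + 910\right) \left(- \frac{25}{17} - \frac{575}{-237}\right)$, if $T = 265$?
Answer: $\frac{4523750}{4029} \approx 1122.8$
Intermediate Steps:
$\left(T + 910\right) \left(- \frac{25}{17} - \frac{575}{-237}\right) = \left(265 + 910\right) \left(- \frac{25}{17} - \frac{575}{-237}\right) = 1175 \left(\left(-25\right) \frac{1}{17} - - \frac{575}{237}\right) = 1175 \left(- \frac{25}{17} + \frac{575}{237}\right) = 1175 \cdot \frac{3850}{4029} = \frac{4523750}{4029}$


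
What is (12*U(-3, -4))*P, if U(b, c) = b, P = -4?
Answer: 144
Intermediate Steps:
(12*U(-3, -4))*P = (12*(-3))*(-4) = -36*(-4) = 144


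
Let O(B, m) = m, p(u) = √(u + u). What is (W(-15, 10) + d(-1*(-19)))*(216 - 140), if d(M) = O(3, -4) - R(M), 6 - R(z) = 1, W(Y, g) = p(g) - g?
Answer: -1444 + 152*√5 ≈ -1104.1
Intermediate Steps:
p(u) = √2*√u (p(u) = √(2*u) = √2*√u)
W(Y, g) = -g + √2*√g (W(Y, g) = √2*√g - g = -g + √2*√g)
R(z) = 5 (R(z) = 6 - 1*1 = 6 - 1 = 5)
d(M) = -9 (d(M) = -4 - 1*5 = -4 - 5 = -9)
(W(-15, 10) + d(-1*(-19)))*(216 - 140) = ((-1*10 + √2*√10) - 9)*(216 - 140) = ((-10 + 2*√5) - 9)*76 = (-19 + 2*√5)*76 = -1444 + 152*√5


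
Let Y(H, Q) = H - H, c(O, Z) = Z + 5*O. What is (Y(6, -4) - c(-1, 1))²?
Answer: 16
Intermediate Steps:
Y(H, Q) = 0
(Y(6, -4) - c(-1, 1))² = (0 - (1 + 5*(-1)))² = (0 - (1 - 5))² = (0 - 1*(-4))² = (0 + 4)² = 4² = 16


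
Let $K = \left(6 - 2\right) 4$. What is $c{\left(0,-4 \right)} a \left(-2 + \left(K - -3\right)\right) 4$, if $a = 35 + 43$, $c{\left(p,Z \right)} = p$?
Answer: $0$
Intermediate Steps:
$K = 16$ ($K = 4 \cdot 4 = 16$)
$a = 78$
$c{\left(0,-4 \right)} a \left(-2 + \left(K - -3\right)\right) 4 = 0 \cdot 78 \left(-2 + \left(16 - -3\right)\right) 4 = 0 \left(-2 + \left(16 + 3\right)\right) 4 = 0 \left(-2 + 19\right) 4 = 0 \cdot 17 \cdot 4 = 0 \cdot 68 = 0$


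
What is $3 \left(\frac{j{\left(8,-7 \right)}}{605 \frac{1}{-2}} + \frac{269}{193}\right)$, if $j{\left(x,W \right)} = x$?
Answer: $\frac{478971}{116765} \approx 4.102$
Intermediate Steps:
$3 \left(\frac{j{\left(8,-7 \right)}}{605 \frac{1}{-2}} + \frac{269}{193}\right) = 3 \left(\frac{8}{605 \frac{1}{-2}} + \frac{269}{193}\right) = 3 \left(\frac{8}{605 \left(- \frac{1}{2}\right)} + 269 \cdot \frac{1}{193}\right) = 3 \left(\frac{8}{- \frac{605}{2}} + \frac{269}{193}\right) = 3 \left(8 \left(- \frac{2}{605}\right) + \frac{269}{193}\right) = 3 \left(- \frac{16}{605} + \frac{269}{193}\right) = 3 \cdot \frac{159657}{116765} = \frac{478971}{116765}$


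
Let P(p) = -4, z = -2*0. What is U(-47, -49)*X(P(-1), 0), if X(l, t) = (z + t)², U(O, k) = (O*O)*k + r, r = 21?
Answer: 0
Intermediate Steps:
z = 0
U(O, k) = 21 + k*O² (U(O, k) = (O*O)*k + 21 = O²*k + 21 = k*O² + 21 = 21 + k*O²)
X(l, t) = t² (X(l, t) = (0 + t)² = t²)
U(-47, -49)*X(P(-1), 0) = (21 - 49*(-47)²)*0² = (21 - 49*2209)*0 = (21 - 108241)*0 = -108220*0 = 0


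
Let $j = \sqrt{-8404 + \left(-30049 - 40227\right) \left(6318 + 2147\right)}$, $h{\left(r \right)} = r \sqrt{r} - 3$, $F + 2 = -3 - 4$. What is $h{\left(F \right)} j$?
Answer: $18 \sqrt{16524854} \left(9 - i\right) \approx 6.5854 \cdot 10^{5} - 73171.0 i$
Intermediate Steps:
$F = -9$ ($F = -2 - 7 = -9$)
$h{\left(r \right)} = -3 + r^{\frac{3}{2}}$ ($h{\left(r \right)} = r^{\frac{3}{2}} - 3 = -3 + r^{\frac{3}{2}}$)
$j = 6 i \sqrt{16524854}$ ($j = \sqrt{-8404 - 594886340} = \sqrt{-594894744} = 6 i \sqrt{16524854} \approx 24390.0 i$)
$h{\left(F \right)} j = \left(-3 + \left(-9\right)^{\frac{3}{2}}\right) 6 i \sqrt{16524854} = \left(-3 - 27 i\right) 6 i \sqrt{16524854} = 6 i \sqrt{16524854} \left(-3 - 27 i\right)$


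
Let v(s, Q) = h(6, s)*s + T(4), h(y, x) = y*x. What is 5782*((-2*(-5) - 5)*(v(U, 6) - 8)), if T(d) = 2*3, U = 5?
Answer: 4278680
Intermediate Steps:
T(d) = 6
h(y, x) = x*y
v(s, Q) = 6 + 6*s² (v(s, Q) = (s*6)*s + 6 = (6*s)*s + 6 = 6*s² + 6 = 6 + 6*s²)
5782*((-2*(-5) - 5)*(v(U, 6) - 8)) = 5782*((-2*(-5) - 5)*((6 + 6*5²) - 8)) = 5782*((10 - 5)*((6 + 6*25) - 8)) = 5782*(5*((6 + 150) - 8)) = 5782*(5*(156 - 8)) = 5782*(5*148) = 5782*740 = 4278680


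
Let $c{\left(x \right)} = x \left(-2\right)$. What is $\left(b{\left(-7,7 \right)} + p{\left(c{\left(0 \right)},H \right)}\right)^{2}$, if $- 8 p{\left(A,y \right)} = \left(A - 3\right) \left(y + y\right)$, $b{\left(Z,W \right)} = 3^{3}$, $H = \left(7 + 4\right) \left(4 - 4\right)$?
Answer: $729$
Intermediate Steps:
$H = 0$ ($H = 11 \cdot 0 = 0$)
$c{\left(x \right)} = - 2 x$
$b{\left(Z,W \right)} = 27$
$p{\left(A,y \right)} = - \frac{y \left(-3 + A\right)}{4}$ ($p{\left(A,y \right)} = - \frac{\left(A - 3\right) \left(y + y\right)}{8} = - \frac{\left(-3 + A\right) 2 y}{8} = - \frac{2 y \left(-3 + A\right)}{8} = - \frac{y \left(-3 + A\right)}{4}$)
$\left(b{\left(-7,7 \right)} + p{\left(c{\left(0 \right)},H \right)}\right)^{2} = \left(27 + \frac{1}{4} \cdot 0 \left(3 - \left(-2\right) 0\right)\right)^{2} = \left(27 + \frac{1}{4} \cdot 0 \left(3 - 0\right)\right)^{2} = \left(27 + \frac{1}{4} \cdot 0 \left(3 + 0\right)\right)^{2} = \left(27 + \frac{1}{4} \cdot 0 \cdot 3\right)^{2} = \left(27 + 0\right)^{2} = 27^{2} = 729$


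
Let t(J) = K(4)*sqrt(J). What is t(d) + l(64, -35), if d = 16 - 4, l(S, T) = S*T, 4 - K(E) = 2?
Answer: -2240 + 4*sqrt(3) ≈ -2233.1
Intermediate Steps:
K(E) = 2 (K(E) = 4 - 1*2 = 4 - 2 = 2)
d = 12
t(J) = 2*sqrt(J)
t(d) + l(64, -35) = 2*sqrt(12) + 64*(-35) = 2*(2*sqrt(3)) - 2240 = 4*sqrt(3) - 2240 = -2240 + 4*sqrt(3)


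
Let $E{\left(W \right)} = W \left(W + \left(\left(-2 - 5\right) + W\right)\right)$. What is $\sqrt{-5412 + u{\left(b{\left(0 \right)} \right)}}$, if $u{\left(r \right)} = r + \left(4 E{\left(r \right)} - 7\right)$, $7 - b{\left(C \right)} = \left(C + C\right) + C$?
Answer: $4 i \sqrt{326} \approx 72.222 i$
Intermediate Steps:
$b{\left(C \right)} = 7 - 3 C$ ($b{\left(C \right)} = 7 - \left(\left(C + C\right) + C\right) = 7 - \left(2 C + C\right) = 7 - 3 C$)
$E{\left(W \right)} = W \left(-7 + 2 W\right)$ ($E{\left(W \right)} = W \left(W + \left(-7 + W\right)\right) = W \left(-7 + 2 W\right)$)
$u{\left(r \right)} = -7 + r + 4 r \left(-7 + 2 r\right)$ ($u{\left(r \right)} = r + \left(4 r \left(-7 + 2 r\right) - 7\right) = r + \left(-7 + 4 r \left(-7 + 2 r\right)\right) = -7 + r + 4 r \left(-7 + 2 r\right)$)
$\sqrt{-5412 + u{\left(b{\left(0 \right)} \right)}} = \sqrt{-5412 - \left(7 - 8 \left(7 - 0\right)^{2} + 27 \left(7 - 0\right)\right)} = \sqrt{-5412 - \left(7 - 8 \left(7 + 0\right)^{2} + 27 \left(7 + 0\right)\right)} = \sqrt{-5412 - \left(196 - 392\right)} = \sqrt{-5412 - -196} = \sqrt{-5412 + 196} = \sqrt{-5216} = 4 i \sqrt{326}$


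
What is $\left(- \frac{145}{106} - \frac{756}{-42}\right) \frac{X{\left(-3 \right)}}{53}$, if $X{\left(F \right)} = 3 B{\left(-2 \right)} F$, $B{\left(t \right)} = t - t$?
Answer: $0$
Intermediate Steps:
$B{\left(t \right)} = 0$
$X{\left(F \right)} = 0$ ($X{\left(F \right)} = 3 \cdot 0 F = 0 F = 0$)
$\left(- \frac{145}{106} - \frac{756}{-42}\right) \frac{X{\left(-3 \right)}}{53} = \left(- \frac{145}{106} - \frac{756}{-42}\right) \frac{0}{53} = \left(\left(-145\right) \frac{1}{106} - -18\right) 0 \cdot \frac{1}{53} = \left(- \frac{145}{106} + 18\right) 0 = \frac{1763}{106} \cdot 0 = 0$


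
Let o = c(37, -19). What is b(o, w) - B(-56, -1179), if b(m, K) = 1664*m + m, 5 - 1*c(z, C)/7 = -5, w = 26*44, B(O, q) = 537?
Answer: 116013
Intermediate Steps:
w = 1144
c(z, C) = 70 (c(z, C) = 35 - 7*(-5) = 35 + 35 = 70)
o = 70
b(m, K) = 1665*m
b(o, w) - B(-56, -1179) = 1665*70 - 1*537 = 116550 - 537 = 116013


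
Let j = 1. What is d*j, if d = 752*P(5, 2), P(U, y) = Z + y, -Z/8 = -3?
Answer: 19552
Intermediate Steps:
Z = 24 (Z = -8*(-3) = 24)
P(U, y) = 24 + y
d = 19552 (d = 752*(24 + 2) = 752*26 = 19552)
d*j = 19552*1 = 19552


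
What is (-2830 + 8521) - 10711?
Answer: -5020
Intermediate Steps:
(-2830 + 8521) - 10711 = 5691 - 10711 = -5020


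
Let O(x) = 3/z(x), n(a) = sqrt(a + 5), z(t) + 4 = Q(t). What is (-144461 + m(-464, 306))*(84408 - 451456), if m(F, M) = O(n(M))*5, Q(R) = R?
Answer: 3128418741976/59 - 1101144*sqrt(311)/59 ≈ 5.3024e+10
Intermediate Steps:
z(t) = -4 + t
n(a) = sqrt(5 + a)
O(x) = 3/(-4 + x)
m(F, M) = 15/(-4 + sqrt(5 + M)) (m(F, M) = (3/(-4 + sqrt(5 + M)))*5 = 15/(-4 + sqrt(5 + M)))
(-144461 + m(-464, 306))*(84408 - 451456) = (-144461 + 15/(-4 + sqrt(5 + 306)))*(84408 - 451456) = (-144461 + 15/(-4 + sqrt(311)))*(-367048) = 53024121128 - 5505720/(-4 + sqrt(311))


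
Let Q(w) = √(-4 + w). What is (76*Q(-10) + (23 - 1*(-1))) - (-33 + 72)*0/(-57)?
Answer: 24 + 76*I*√14 ≈ 24.0 + 284.37*I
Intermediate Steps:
(76*Q(-10) + (23 - 1*(-1))) - (-33 + 72)*0/(-57) = (76*√(-4 - 10) + (23 - 1*(-1))) - (-33 + 72)*0/(-57) = (76*√(-14) + (23 + 1)) - 39*0*(-1/57) = (76*(I*√14) + 24) - 39*0 = (76*I*√14 + 24) - 1*0 = (24 + 76*I*√14) + 0 = 24 + 76*I*√14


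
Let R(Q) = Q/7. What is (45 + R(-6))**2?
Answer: 95481/49 ≈ 1948.6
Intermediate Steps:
R(Q) = Q/7 (R(Q) = Q*(1/7) = Q/7)
(45 + R(-6))**2 = (45 + (1/7)*(-6))**2 = (45 - 6/7)**2 = (309/7)**2 = 95481/49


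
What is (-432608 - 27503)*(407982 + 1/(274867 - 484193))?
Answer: -39294049997914541/209326 ≈ -1.8772e+11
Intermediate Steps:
(-432608 - 27503)*(407982 + 1/(274867 - 484193)) = -460111*(407982 + 1/(-209326)) = -460111*(407982 - 1/209326) = -460111*85401240131/209326 = -39294049997914541/209326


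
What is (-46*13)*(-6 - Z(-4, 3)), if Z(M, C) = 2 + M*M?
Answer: 14352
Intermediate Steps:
Z(M, C) = 2 + M²
(-46*13)*(-6 - Z(-4, 3)) = (-46*13)*(-6 - (2 + (-4)²)) = -598*(-6 - (2 + 16)) = -598*(-6 - 1*18) = -598*(-6 - 18) = -598*(-24) = 14352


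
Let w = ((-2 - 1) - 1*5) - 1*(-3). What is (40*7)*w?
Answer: -1400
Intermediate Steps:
w = -5 (w = (-3 - 5) + 3 = -8 + 3 = -5)
(40*7)*w = (40*7)*(-5) = 280*(-5) = -1400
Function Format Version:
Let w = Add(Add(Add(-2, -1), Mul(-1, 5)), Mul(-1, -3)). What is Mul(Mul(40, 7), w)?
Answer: -1400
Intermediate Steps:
w = -5 (w = Add(Add(-3, -5), 3) = Add(-8, 3) = -5)
Mul(Mul(40, 7), w) = Mul(Mul(40, 7), -5) = Mul(280, -5) = -1400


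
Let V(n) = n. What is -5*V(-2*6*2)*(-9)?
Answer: -1080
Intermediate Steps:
-5*V(-2*6*2)*(-9) = -5*(-2*6)*2*(-9) = -(-60)*2*(-9) = -5*(-24)*(-9) = 120*(-9) = -1080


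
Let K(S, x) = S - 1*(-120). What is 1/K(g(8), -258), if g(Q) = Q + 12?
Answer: 1/140 ≈ 0.0071429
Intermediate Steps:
g(Q) = 12 + Q
K(S, x) = 120 + S (K(S, x) = S + 120 = 120 + S)
1/K(g(8), -258) = 1/(120 + (12 + 8)) = 1/(120 + 20) = 1/140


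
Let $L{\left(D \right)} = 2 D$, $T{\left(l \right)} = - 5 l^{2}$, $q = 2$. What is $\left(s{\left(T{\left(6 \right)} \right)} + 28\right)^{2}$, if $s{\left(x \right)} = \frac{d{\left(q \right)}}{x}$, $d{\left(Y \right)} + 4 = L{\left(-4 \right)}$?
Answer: $\frac{177241}{225} \approx 787.74$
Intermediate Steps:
$d{\left(Y \right)} = -12$ ($d{\left(Y \right)} = -4 + 2 \left(-4\right) = -4 - 8 = -12$)
$s{\left(x \right)} = - \frac{12}{x}$
$\left(s{\left(T{\left(6 \right)} \right)} + 28\right)^{2} = \left(- \frac{12}{\left(-5\right) 6^{2}} + 28\right)^{2} = \left(- \frac{12}{\left(-5\right) 36} + 28\right)^{2} = \left(- \frac{12}{-180} + 28\right)^{2} = \left(\left(-12\right) \left(- \frac{1}{180}\right) + 28\right)^{2} = \left(\frac{1}{15} + 28\right)^{2} = \left(\frac{421}{15}\right)^{2} = \frac{177241}{225}$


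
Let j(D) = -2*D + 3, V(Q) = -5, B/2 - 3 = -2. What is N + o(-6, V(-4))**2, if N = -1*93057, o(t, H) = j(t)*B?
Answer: -92157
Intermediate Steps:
B = 2 (B = 6 + 2*(-2) = 6 - 4 = 2)
j(D) = 3 - 2*D
o(t, H) = 6 - 4*t (o(t, H) = (3 - 2*t)*2 = 6 - 4*t)
N = -93057
N + o(-6, V(-4))**2 = -93057 + (6 - 4*(-6))**2 = -93057 + (6 + 24)**2 = -93057 + 30**2 = -93057 + 900 = -92157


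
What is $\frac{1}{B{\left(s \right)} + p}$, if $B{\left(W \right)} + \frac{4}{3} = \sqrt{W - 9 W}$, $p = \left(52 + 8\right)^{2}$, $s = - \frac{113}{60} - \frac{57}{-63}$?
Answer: $\frac{566790}{2039687047} - \frac{9 \sqrt{9590}}{4079374094} \approx 0.00027766$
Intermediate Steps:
$s = - \frac{137}{140}$ ($s = \left(-113\right) \frac{1}{60} - - \frac{19}{21} = - \frac{113}{60} + \frac{19}{21} = - \frac{137}{140} \approx -0.97857$)
$p = 3600$ ($p = 60^{2} = 3600$)
$B{\left(W \right)} = - \frac{4}{3} + 2 \sqrt{2} \sqrt{- W}$ ($B{\left(W \right)} = - \frac{4}{3} + \sqrt{W - 9 W} = - \frac{4}{3} + \sqrt{- 8 W} = - \frac{4}{3} + 2 \sqrt{2} \sqrt{- W}$)
$\frac{1}{B{\left(s \right)} + p} = \frac{1}{\left(- \frac{4}{3} + 2 \sqrt{2} \sqrt{\left(-1\right) \left(- \frac{137}{140}\right)}\right) + 3600} = \frac{1}{\left(- \frac{4}{3} + 2 \sqrt{2} \sqrt{\frac{137}{140}}\right) + 3600} = \frac{1}{\left(- \frac{4}{3} + 2 \sqrt{2} \frac{\sqrt{4795}}{70}\right) + 3600} = \frac{1}{\left(- \frac{4}{3} + \frac{\sqrt{9590}}{35}\right) + 3600} = \frac{1}{\frac{10796}{3} + \frac{\sqrt{9590}}{35}}$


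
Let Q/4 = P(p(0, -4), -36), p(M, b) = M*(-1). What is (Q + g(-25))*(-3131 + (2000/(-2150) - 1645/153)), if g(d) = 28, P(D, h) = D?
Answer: -578919712/6579 ≈ -87995.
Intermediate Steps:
p(M, b) = -M
Q = 0 (Q = 4*(-1*0) = 4*0 = 0)
(Q + g(-25))*(-3131 + (2000/(-2150) - 1645/153)) = (0 + 28)*(-3131 + (2000/(-2150) - 1645/153)) = 28*(-3131 + (2000*(-1/2150) - 1645*1/153)) = 28*(-3131 + (-40/43 - 1645/153)) = 28*(-3131 - 76855/6579) = 28*(-20675704/6579) = -578919712/6579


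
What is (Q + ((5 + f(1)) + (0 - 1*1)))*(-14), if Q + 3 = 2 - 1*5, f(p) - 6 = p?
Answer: -70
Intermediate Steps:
f(p) = 6 + p
Q = -6 (Q = -3 + (2 - 1*5) = -3 + (2 - 5) = -3 - 3 = -6)
(Q + ((5 + f(1)) + (0 - 1*1)))*(-14) = (-6 + ((5 + (6 + 1)) + (0 - 1*1)))*(-14) = (-6 + ((5 + 7) + (0 - 1)))*(-14) = (-6 + (12 - 1))*(-14) = (-6 + 11)*(-14) = 5*(-14) = -70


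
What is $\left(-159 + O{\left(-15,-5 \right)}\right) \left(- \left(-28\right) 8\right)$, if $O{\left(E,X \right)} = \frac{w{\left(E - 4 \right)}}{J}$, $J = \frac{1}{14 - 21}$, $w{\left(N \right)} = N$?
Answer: $-5824$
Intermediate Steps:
$J = - \frac{1}{7}$ ($J = \frac{1}{-7} = - \frac{1}{7} \approx -0.14286$)
$O{\left(E,X \right)} = 28 - 7 E$ ($O{\left(E,X \right)} = \frac{E - 4}{- \frac{1}{7}} = \left(E - 4\right) \left(-7\right) = \left(-4 + E\right) \left(-7\right) = 28 - 7 E$)
$\left(-159 + O{\left(-15,-5 \right)}\right) \left(- \left(-28\right) 8\right) = \left(-159 + \left(28 - -105\right)\right) \left(- \left(-28\right) 8\right) = \left(-159 + \left(28 + 105\right)\right) \left(\left(-1\right) \left(-224\right)\right) = \left(-159 + 133\right) 224 = \left(-26\right) 224 = -5824$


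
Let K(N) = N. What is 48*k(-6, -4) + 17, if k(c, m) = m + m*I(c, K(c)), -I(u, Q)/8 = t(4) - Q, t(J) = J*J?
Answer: 33617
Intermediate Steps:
t(J) = J²
I(u, Q) = -128 + 8*Q (I(u, Q) = -8*(4² - Q) = -8*(16 - Q) = -128 + 8*Q)
k(c, m) = m + m*(-128 + 8*c)
48*k(-6, -4) + 17 = 48*(-4*(-127 + 8*(-6))) + 17 = 48*(-4*(-127 - 48)) + 17 = 48*(-4*(-175)) + 17 = 48*700 + 17 = 33600 + 17 = 33617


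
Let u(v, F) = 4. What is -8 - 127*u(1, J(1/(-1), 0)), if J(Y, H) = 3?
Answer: -516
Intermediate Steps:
-8 - 127*u(1, J(1/(-1), 0)) = -8 - 127*4 = -8 - 508 = -516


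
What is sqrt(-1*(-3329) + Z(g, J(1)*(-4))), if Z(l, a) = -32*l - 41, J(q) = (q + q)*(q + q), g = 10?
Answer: 2*sqrt(742) ≈ 54.479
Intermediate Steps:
J(q) = 4*q**2 (J(q) = (2*q)*(2*q) = 4*q**2)
Z(l, a) = -41 - 32*l
sqrt(-1*(-3329) + Z(g, J(1)*(-4))) = sqrt(-1*(-3329) + (-41 - 32*10)) = sqrt(3329 + (-41 - 320)) = sqrt(3329 - 361) = sqrt(2968) = 2*sqrt(742)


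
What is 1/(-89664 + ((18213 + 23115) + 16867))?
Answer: -1/31469 ≈ -3.1777e-5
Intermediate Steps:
1/(-89664 + ((18213 + 23115) + 16867)) = 1/(-89664 + (41328 + 16867)) = 1/(-89664 + 58195) = 1/(-31469) = -1/31469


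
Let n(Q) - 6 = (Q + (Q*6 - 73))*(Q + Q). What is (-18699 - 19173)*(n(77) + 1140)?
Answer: -2761247520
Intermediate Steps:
n(Q) = 6 + 2*Q*(-73 + 7*Q) (n(Q) = 6 + (Q + (Q*6 - 73))*(Q + Q) = 6 + (Q + (6*Q - 73))*(2*Q) = 6 + (Q + (-73 + 6*Q))*(2*Q) = 6 + (-73 + 7*Q)*(2*Q) = 6 + 2*Q*(-73 + 7*Q))
(-18699 - 19173)*(n(77) + 1140) = (-18699 - 19173)*((6 - 146*77 + 14*77²) + 1140) = -37872*((6 - 11242 + 14*5929) + 1140) = -37872*((6 - 11242 + 83006) + 1140) = -37872*(71770 + 1140) = -37872*72910 = -2761247520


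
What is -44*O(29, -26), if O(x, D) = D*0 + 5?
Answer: -220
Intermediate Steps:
O(x, D) = 5 (O(x, D) = 0 + 5 = 5)
-44*O(29, -26) = -44*5 = -220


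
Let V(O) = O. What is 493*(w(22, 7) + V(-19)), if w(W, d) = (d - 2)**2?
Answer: 2958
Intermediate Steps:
w(W, d) = (-2 + d)**2
493*(w(22, 7) + V(-19)) = 493*((-2 + 7)**2 - 19) = 493*(5**2 - 19) = 493*(25 - 19) = 493*6 = 2958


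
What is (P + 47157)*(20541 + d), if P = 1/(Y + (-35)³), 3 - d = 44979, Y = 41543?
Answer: -170537628945/148 ≈ -1.1523e+9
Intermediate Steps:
d = -44976 (d = 3 - 1*44979 = 3 - 44979 = -44976)
P = -1/1332 (P = 1/(41543 + (-35)³) = 1/(41543 - 42875) = 1/(-1332) = -1/1332 ≈ -0.00075075)
(P + 47157)*(20541 + d) = (-1/1332 + 47157)*(20541 - 44976) = (62813123/1332)*(-24435) = -170537628945/148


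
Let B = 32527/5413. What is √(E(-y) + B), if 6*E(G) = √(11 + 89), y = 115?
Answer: √2024126394/16239 ≈ 2.7705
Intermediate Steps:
B = 32527/5413 (B = 32527*(1/5413) = 32527/5413 ≈ 6.0090)
E(G) = 5/3 (E(G) = √(11 + 89)/6 = √100/6 = (⅙)*10 = 5/3)
√(E(-y) + B) = √(5/3 + 32527/5413) = √(124646/16239) = √2024126394/16239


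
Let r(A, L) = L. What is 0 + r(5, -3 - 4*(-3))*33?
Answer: 297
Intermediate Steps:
0 + r(5, -3 - 4*(-3))*33 = 0 + (-3 - 4*(-3))*33 = 0 + (-3 + 12)*33 = 0 + 9*33 = 0 + 297 = 297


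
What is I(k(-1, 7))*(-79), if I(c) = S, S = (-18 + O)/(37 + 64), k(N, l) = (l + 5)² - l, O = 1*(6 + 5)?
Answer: 553/101 ≈ 5.4753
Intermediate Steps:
O = 11 (O = 1*11 = 11)
k(N, l) = (5 + l)² - l
S = -7/101 (S = (-18 + 11)/(37 + 64) = -7/101 ≈ -0.069307)
I(c) = -7/101
I(k(-1, 7))*(-79) = -7/101*(-79) = 553/101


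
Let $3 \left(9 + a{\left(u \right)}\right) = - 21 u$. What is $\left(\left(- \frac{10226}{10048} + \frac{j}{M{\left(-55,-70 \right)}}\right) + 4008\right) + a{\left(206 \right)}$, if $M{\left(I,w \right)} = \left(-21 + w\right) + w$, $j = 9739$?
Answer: $\frac{2018513319}{808864} \approx 2495.5$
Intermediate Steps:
$a{\left(u \right)} = -9 - 7 u$ ($a{\left(u \right)} = -9 + \frac{\left(-21\right) u}{3} = -9 - 7 u$)
$M{\left(I,w \right)} = -21 + 2 w$
$\left(\left(- \frac{10226}{10048} + \frac{j}{M{\left(-55,-70 \right)}}\right) + 4008\right) + a{\left(206 \right)} = \left(\left(- \frac{10226}{10048} + \frac{9739}{-21 + 2 \left(-70\right)}\right) + 4008\right) - 1451 = \left(\left(\left(-10226\right) \frac{1}{10048} + \frac{9739}{-21 - 140}\right) + 4008\right) - 1451 = \left(\left(- \frac{5113}{5024} + \frac{9739}{-161}\right) + 4008\right) - 1451 = \left(\left(- \frac{5113}{5024} + 9739 \left(- \frac{1}{161}\right)\right) + 4008\right) - 1451 = \left(\left(- \frac{5113}{5024} - \frac{9739}{161}\right) + 4008\right) - 1451 = \left(- \frac{49751929}{808864} + 4008\right) - 1451 = \frac{3192174983}{808864} - 1451 = \frac{2018513319}{808864}$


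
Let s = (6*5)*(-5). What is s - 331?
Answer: -481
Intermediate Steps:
s = -150 (s = 30*(-5) = -150)
s - 331 = -150 - 331 = -481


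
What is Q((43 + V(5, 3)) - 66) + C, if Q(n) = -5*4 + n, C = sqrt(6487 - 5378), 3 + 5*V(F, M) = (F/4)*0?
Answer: -218/5 + sqrt(1109) ≈ -10.298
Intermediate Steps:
V(F, M) = -3/5 (V(F, M) = -3/5 + ((F/4)*0)/5 = -3/5 + (1/5)*0 = -3/5 + 0 = -3/5)
C = sqrt(1109) ≈ 33.302
Q(n) = -20 + n
Q((43 + V(5, 3)) - 66) + C = (-20 + ((43 - 3/5) - 66)) + sqrt(1109) = (-20 + (212/5 - 66)) + sqrt(1109) = (-20 - 118/5) + sqrt(1109) = -218/5 + sqrt(1109)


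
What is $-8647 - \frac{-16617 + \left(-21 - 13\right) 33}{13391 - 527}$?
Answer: $- \frac{37072423}{4288} \approx -8645.6$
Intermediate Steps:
$-8647 - \frac{-16617 + \left(-21 - 13\right) 33}{13391 - 527} = -8647 - \frac{-16617 - 1122}{12864} = -8647 - \left(-16617 - 1122\right) \frac{1}{12864} = -8647 - \left(-17739\right) \frac{1}{12864} = -8647 - - \frac{5913}{4288} = -8647 + \frac{5913}{4288} = - \frac{37072423}{4288}$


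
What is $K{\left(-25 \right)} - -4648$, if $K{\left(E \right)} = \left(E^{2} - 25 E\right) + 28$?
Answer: $5926$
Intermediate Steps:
$K{\left(E \right)} = 28 + E^{2} - 25 E$
$K{\left(-25 \right)} - -4648 = \left(28 + \left(-25\right)^{2} - -625\right) - -4648 = \left(28 + 625 + 625\right) + 4648 = 1278 + 4648 = 5926$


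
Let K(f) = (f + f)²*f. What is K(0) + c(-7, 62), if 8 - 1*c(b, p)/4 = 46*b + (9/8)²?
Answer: 21039/16 ≈ 1314.9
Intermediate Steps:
K(f) = 4*f³ (K(f) = (2*f)²*f = (4*f²)*f = 4*f³)
c(b, p) = 431/16 - 184*b (c(b, p) = 32 - 4*(46*b + (9/8)²) = 32 - 4*(46*b + 81/64) = 32 - 4*(81/64 + 46*b) = 32 + (-81/16 - 184*b) = 431/16 - 184*b)
K(0) + c(-7, 62) = 4*0³ + (431/16 - 184*(-7)) = 4*0 + (431/16 + 1288) = 0 + 21039/16 = 21039/16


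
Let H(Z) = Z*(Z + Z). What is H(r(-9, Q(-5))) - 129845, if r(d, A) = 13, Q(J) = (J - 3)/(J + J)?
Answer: -129507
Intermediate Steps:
Q(J) = (-3 + J)/(2*J) (Q(J) = (-3 + J)/((2*J)) = (-3 + J)*(1/(2*J)) = (-3 + J)/(2*J))
H(Z) = 2*Z**2 (H(Z) = Z*(2*Z) = 2*Z**2)
H(r(-9, Q(-5))) - 129845 = 2*13**2 - 129845 = 2*169 - 129845 = 338 - 129845 = -129507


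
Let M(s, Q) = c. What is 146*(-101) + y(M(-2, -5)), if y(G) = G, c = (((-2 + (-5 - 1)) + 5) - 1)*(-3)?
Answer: -14734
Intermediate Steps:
c = 12 (c = (((-2 - 6) + 5) - 1)*(-3) = ((-8 + 5) - 1)*(-3) = (-3 - 1)*(-3) = -4*(-3) = 12)
M(s, Q) = 12
146*(-101) + y(M(-2, -5)) = 146*(-101) + 12 = -14746 + 12 = -14734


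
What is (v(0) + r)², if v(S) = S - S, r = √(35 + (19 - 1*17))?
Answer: 37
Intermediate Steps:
r = √37 (r = √(35 + (19 - 17)) = √(35 + 2) = √37 ≈ 6.0828)
v(S) = 0
(v(0) + r)² = (0 + √37)² = (√37)² = 37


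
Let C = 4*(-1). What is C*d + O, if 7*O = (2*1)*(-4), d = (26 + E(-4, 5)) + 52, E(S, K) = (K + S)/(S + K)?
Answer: -2220/7 ≈ -317.14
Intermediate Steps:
E(S, K) = 1 (E(S, K) = (K + S)/(K + S) = 1)
C = -4
d = 79 (d = (26 + 1) + 52 = 27 + 52 = 79)
O = -8/7 (O = ((2*1)*(-4))/7 = (2*(-4))/7 = (⅐)*(-8) = -8/7 ≈ -1.1429)
C*d + O = -4*79 - 8/7 = -316 - 8/7 = -2220/7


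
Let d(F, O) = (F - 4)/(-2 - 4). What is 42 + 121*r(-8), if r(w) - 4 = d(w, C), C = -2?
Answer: 768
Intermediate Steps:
d(F, O) = ⅔ - F/6 (d(F, O) = (-4 + F)/(-6) = (-4 + F)*(-⅙) = ⅔ - F/6)
r(w) = 14/3 - w/6 (r(w) = 4 + (⅔ - w/6) = 14/3 - w/6)
42 + 121*r(-8) = 42 + 121*(14/3 - ⅙*(-8)) = 42 + 121*(14/3 + 4/3) = 42 + 121*6 = 42 + 726 = 768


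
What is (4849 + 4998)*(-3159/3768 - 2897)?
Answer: -35839978195/1256 ≈ -2.8535e+7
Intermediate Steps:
(4849 + 4998)*(-3159/3768 - 2897) = 9847*(-3159*1/3768 - 2897) = 9847*(-1053/1256 - 2897) = 9847*(-3639685/1256) = -35839978195/1256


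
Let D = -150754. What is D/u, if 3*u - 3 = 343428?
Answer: -150754/114477 ≈ -1.3169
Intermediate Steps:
u = 114477 (u = 1 + (1/3)*343428 = 1 + 114476 = 114477)
D/u = -150754/114477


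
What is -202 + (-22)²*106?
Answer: 51102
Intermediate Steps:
-202 + (-22)²*106 = -202 + 484*106 = -202 + 51304 = 51102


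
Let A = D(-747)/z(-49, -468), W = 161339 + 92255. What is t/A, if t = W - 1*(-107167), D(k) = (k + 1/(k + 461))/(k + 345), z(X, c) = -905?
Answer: -37537059391260/213643 ≈ -1.7570e+8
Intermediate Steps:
W = 253594
D(k) = (k + 1/(461 + k))/(345 + k)
t = 360761 (t = 253594 - 1*(-107167) = 253594 + 107167 = 360761)
A = -213643/104049660 (A = ((1 + (-747)² + 461*(-747))/(159045 + (-747)² + 806*(-747)))/(-905) = ((1 + 558009 - 344367)/(159045 + 558009 - 602082))*(-1/905) = (213643/114972)*(-1/905) = -213643/104049660 ≈ -0.0020533)
t/A = 360761/(-213643/104049660) = 360761*(-104049660/213643) = -37537059391260/213643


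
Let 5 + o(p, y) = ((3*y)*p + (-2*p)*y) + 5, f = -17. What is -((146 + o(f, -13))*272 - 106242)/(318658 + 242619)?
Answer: 6418/561277 ≈ 0.011435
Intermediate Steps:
o(p, y) = p*y (o(p, y) = -5 + (((3*y)*p + (-2*p)*y) + 5) = -5 + ((3*p*y - 2*p*y) + 5) = -5 + (p*y + 5) = -5 + (5 + p*y) = p*y)
-((146 + o(f, -13))*272 - 106242)/(318658 + 242619) = -((146 - 17*(-13))*272 - 106242)/(318658 + 242619) = -((146 + 221)*272 - 106242)/561277 = -(367*272 - 106242)/561277 = -(99824 - 106242)/561277 = -(-6418)/561277 = -1*(-6418/561277) = 6418/561277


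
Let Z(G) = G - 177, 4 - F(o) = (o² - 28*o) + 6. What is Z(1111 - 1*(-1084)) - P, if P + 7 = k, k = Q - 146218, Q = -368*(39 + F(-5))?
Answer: 101139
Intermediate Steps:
F(o) = -2 - o² + 28*o (F(o) = 4 - ((o² - 28*o) + 6) = 4 - (6 + o² - 28*o) = 4 + (-6 - o² + 28*o) = -2 - o² + 28*o)
Q = 47104 (Q = -368*(39 + (-2 - 1*(-5)² + 28*(-5))) = -368*(39 + (-2 - 1*25 - 140)) = -368*(39 + (-2 - 25 - 140)) = -368*(39 - 167) = -368*(-128) = 47104)
Z(G) = -177 + G
k = -99114 (k = 47104 - 146218 = -99114)
P = -99121 (P = -7 - 99114 = -99121)
Z(1111 - 1*(-1084)) - P = (-177 + (1111 - 1*(-1084))) - 1*(-99121) = (-177 + (1111 + 1084)) + 99121 = (-177 + 2195) + 99121 = 2018 + 99121 = 101139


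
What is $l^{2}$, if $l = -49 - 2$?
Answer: $2601$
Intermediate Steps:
$l = -51$ ($l = -49 - 2 = -51$)
$l^{2} = \left(-51\right)^{2} = 2601$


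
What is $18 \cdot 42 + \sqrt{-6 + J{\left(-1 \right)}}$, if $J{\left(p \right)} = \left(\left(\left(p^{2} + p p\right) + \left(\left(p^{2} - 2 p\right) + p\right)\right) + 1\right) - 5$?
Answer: $756 + i \sqrt{6} \approx 756.0 + 2.4495 i$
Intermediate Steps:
$J{\left(p \right)} = -4 - p + 3 p^{2}$ ($J{\left(p \right)} = \left(\left(\left(p^{2} + p^{2}\right) + \left(p^{2} - p\right)\right) + 1\right) - 5 = \left(\left(2 p^{2} + \left(p^{2} - p\right)\right) + 1\right) - 5 = \left(\left(- p + 3 p^{2}\right) + 1\right) - 5 = \left(1 - p + 3 p^{2}\right) - 5 = -4 - p + 3 p^{2}$)
$18 \cdot 42 + \sqrt{-6 + J{\left(-1 \right)}} = 18 \cdot 42 + \sqrt{-6 - \left(3 - 3\right)} = 756 + \sqrt{-6 + \left(-4 + 1 + 3 \cdot 1\right)} = 756 + \sqrt{-6 + \left(-4 + 1 + 3\right)} = 756 + \sqrt{-6 + 0} = 756 + \sqrt{-6} = 756 + i \sqrt{6}$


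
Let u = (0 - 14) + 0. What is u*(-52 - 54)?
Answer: 1484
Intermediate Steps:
u = -14 (u = -14 + 0 = -14)
u*(-52 - 54) = -14*(-52 - 54) = -14*(-106) = 1484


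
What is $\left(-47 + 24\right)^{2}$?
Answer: $529$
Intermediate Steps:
$\left(-47 + 24\right)^{2} = \left(-23\right)^{2} = 529$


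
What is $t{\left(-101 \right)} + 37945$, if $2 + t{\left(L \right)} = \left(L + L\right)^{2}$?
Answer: $78747$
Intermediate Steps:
$t{\left(L \right)} = -2 + 4 L^{2}$ ($t{\left(L \right)} = -2 + \left(L + L\right)^{2} = -2 + \left(2 L\right)^{2} = -2 + 4 L^{2}$)
$t{\left(-101 \right)} + 37945 = \left(-2 + 4 \left(-101\right)^{2}\right) + 37945 = \left(-2 + 4 \cdot 10201\right) + 37945 = \left(-2 + 40804\right) + 37945 = 40802 + 37945 = 78747$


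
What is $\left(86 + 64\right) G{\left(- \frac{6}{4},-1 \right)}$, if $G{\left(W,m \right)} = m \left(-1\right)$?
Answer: $150$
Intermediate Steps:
$G{\left(W,m \right)} = - m$
$\left(86 + 64\right) G{\left(- \frac{6}{4},-1 \right)} = \left(86 + 64\right) \left(\left(-1\right) \left(-1\right)\right) = 150 \cdot 1 = 150$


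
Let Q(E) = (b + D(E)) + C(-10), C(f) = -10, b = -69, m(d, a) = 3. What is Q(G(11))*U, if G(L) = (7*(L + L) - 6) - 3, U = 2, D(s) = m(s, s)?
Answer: -152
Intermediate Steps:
D(s) = 3
G(L) = -9 + 14*L (G(L) = (7*(2*L) - 6) - 3 = (14*L - 6) - 3 = (-6 + 14*L) - 3 = -9 + 14*L)
Q(E) = -76 (Q(E) = (-69 + 3) - 10 = -66 - 10 = -76)
Q(G(11))*U = -76*2 = -152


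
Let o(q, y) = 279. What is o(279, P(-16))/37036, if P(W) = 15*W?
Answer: 279/37036 ≈ 0.0075332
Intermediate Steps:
o(279, P(-16))/37036 = 279/37036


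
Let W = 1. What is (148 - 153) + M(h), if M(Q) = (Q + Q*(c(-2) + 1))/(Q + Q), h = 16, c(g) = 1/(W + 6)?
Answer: -55/14 ≈ -3.9286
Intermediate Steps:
c(g) = 1/7 (c(g) = 1/(1 + 6) = 1/7)
M(Q) = 15/14 (M(Q) = (Q + Q*(1/7 + 1))/(Q + Q) = (Q + Q*(8/7))/((2*Q)) = (Q + 8*Q/7)*(1/(2*Q)) = (15*Q/7)*(1/(2*Q)) = 15/14)
(148 - 153) + M(h) = (148 - 153) + 15/14 = -5 + 15/14 = -55/14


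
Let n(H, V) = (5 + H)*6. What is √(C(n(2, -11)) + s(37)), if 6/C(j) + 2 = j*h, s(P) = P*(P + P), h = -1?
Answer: √1325126/22 ≈ 52.325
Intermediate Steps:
n(H, V) = 30 + 6*H
s(P) = 2*P² (s(P) = P*(2*P) = 2*P²)
C(j) = 6/(-2 - j) (C(j) = 6/(-2 + j*(-1)) = 6/(-2 - j))
√(C(n(2, -11)) + s(37)) = √(-6/(2 + (30 + 6*2)) + 2*37²) = √(-6/(2 + (30 + 12)) + 2*1369) = √(-6/(2 + 42) + 2738) = √(-6/44 + 2738) = √(-6*1/44 + 2738) = √(-3/22 + 2738) = √(60233/22) = √1325126/22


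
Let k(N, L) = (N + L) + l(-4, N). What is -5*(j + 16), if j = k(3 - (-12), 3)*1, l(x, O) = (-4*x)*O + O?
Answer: -1445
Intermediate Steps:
l(x, O) = O - 4*O*x (l(x, O) = -4*O*x + O = O - 4*O*x)
k(N, L) = L + 18*N (k(N, L) = (N + L) + N*(1 - 4*(-4)) = (L + N) + N*(1 + 16) = (L + N) + N*17 = (L + N) + 17*N = L + 18*N)
j = 273 (j = (3 + 18*(3 - (-12)))*1 = (3 + 18*(3 - 4*(-3)))*1 = (3 + 18*(3 + 12))*1 = (3 + 18*15)*1 = (3 + 270)*1 = 273*1 = 273)
-5*(j + 16) = -5*(273 + 16) = -5*289 = -1445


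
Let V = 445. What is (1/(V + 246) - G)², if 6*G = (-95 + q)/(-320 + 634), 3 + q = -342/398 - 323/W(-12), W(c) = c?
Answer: 15181221832834201/9664659027519254784 ≈ 0.0015708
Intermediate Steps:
q = 55061/2388 (q = -3 + (-342/398 - 323/(-12)) = -3 + (-342*1/398 - 323*(-1/12)) = -3 + (-171/199 + 323/12) = -3 + 62225/2388 = 55061/2388 ≈ 23.057)
G = -171799/4498992 (G = ((-95 + 55061/2388)/(-320 + 634))/6 = (-171799/2388/314)/6 = (-171799/2388*1/314)/6 = (⅙)*(-171799/749832) = -171799/4498992 ≈ -0.038186)
(1/(V + 246) - G)² = (1/(445 + 246) - 1*(-171799/4498992))² = (1/691 + 171799/4498992)² = (123212101/3108803472)² = 15181221832834201/9664659027519254784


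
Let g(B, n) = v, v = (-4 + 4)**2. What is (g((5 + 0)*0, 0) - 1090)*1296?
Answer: -1412640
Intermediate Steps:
v = 0 (v = 0**2 = 0)
g(B, n) = 0
(g((5 + 0)*0, 0) - 1090)*1296 = (0 - 1090)*1296 = -1090*1296 = -1412640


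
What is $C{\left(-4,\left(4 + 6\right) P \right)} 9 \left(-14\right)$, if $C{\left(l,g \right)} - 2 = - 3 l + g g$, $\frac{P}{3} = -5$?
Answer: $-2836764$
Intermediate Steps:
$P = -15$ ($P = 3 \left(-5\right) = -15$)
$C{\left(l,g \right)} = 2 + g^{2} - 3 l$ ($C{\left(l,g \right)} = 2 + \left(- 3 l + g g\right) = 2 + \left(- 3 l + g^{2}\right) = 2 + \left(g^{2} - 3 l\right) = 2 + g^{2} - 3 l$)
$C{\left(-4,\left(4 + 6\right) P \right)} 9 \left(-14\right) = \left(2 + \left(\left(4 + 6\right) \left(-15\right)\right)^{2} - -12\right) 9 \left(-14\right) = \left(2 + \left(10 \left(-15\right)\right)^{2} + 12\right) 9 \left(-14\right) = \left(2 + \left(-150\right)^{2} + 12\right) 9 \left(-14\right) = \left(2 + 22500 + 12\right) 9 \left(-14\right) = 22514 \cdot 9 \left(-14\right) = 202626 \left(-14\right) = -2836764$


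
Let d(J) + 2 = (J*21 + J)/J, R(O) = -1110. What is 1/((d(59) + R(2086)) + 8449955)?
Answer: 1/8448865 ≈ 1.1836e-7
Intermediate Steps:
d(J) = 20 (d(J) = -2 + (J*21 + J)/J = -2 + (21*J + J)/J = -2 + (22*J)/J = -2 + 22 = 20)
1/((d(59) + R(2086)) + 8449955) = 1/((20 - 1110) + 8449955) = 1/(-1090 + 8449955) = 1/8448865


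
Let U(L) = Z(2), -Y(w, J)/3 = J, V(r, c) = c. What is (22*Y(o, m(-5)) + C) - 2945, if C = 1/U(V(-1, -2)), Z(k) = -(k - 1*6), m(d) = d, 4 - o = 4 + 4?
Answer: -10459/4 ≈ -2614.8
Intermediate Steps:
o = -4 (o = 4 - (4 + 4) = 4 - 1*8 = 4 - 8 = -4)
Y(w, J) = -3*J
Z(k) = 6 - k (Z(k) = -(k - 6) = -(-6 + k) = 6 - k)
U(L) = 4 (U(L) = 6 - 1*2 = 6 - 2 = 4)
C = ¼ (C = 1/4 = ¼ ≈ 0.25000)
(22*Y(o, m(-5)) + C) - 2945 = (22*(-3*(-5)) + ¼) - 2945 = (22*15 + ¼) - 2945 = (330 + ¼) - 2945 = 1321/4 - 2945 = -10459/4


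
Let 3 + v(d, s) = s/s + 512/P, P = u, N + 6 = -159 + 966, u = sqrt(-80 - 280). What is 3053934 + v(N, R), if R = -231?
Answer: 3053932 - 128*I*sqrt(10)/15 ≈ 3.0539e+6 - 26.985*I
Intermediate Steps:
u = 6*I*sqrt(10) (u = sqrt(-360) = 6*I*sqrt(10) ≈ 18.974*I)
N = 801 (N = -6 + (-159 + 966) = -6 + 807 = 801)
P = 6*I*sqrt(10) ≈ 18.974*I
v(d, s) = -2 - 128*I*sqrt(10)/15 (v(d, s) = -3 + (s/s + 512/((6*I*sqrt(10)))) = -3 + (1 + 512*(-I*sqrt(10)/60)) = -3 + (1 - 128*I*sqrt(10)/15) = -2 - 128*I*sqrt(10)/15)
3053934 + v(N, R) = 3053934 + (-2 - 128*I*sqrt(10)/15) = 3053932 - 128*I*sqrt(10)/15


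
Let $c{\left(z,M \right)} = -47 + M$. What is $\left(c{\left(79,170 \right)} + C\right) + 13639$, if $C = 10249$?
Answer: $24011$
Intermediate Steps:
$\left(c{\left(79,170 \right)} + C\right) + 13639 = \left(\left(-47 + 170\right) + 10249\right) + 13639 = \left(123 + 10249\right) + 13639 = 10372 + 13639 = 24011$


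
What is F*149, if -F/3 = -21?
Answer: 9387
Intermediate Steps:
F = 63 (F = -3*(-21) = 63)
F*149 = 63*149 = 9387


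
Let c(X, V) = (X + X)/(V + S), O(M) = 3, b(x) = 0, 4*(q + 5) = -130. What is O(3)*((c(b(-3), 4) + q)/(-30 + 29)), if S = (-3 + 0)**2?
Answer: 225/2 ≈ 112.50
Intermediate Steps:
q = -75/2 (q = -5 + (1/4)*(-130) = -5 - 65/2 = -75/2 ≈ -37.500)
S = 9 (S = (-3)**2 = 9)
c(X, V) = 2*X/(9 + V) (c(X, V) = (X + X)/(V + 9) = (2*X)/(9 + V) = 2*X/(9 + V))
O(3)*((c(b(-3), 4) + q)/(-30 + 29)) = 3*((2*0/(9 + 4) - 75/2)/(-30 + 29)) = 3*((2*0/13 - 75/2)/(-1)) = 3*((2*0*(1/13) - 75/2)*(-1)) = 3*((0 - 75/2)*(-1)) = 3*(-75/2*(-1)) = 3*(75/2) = 225/2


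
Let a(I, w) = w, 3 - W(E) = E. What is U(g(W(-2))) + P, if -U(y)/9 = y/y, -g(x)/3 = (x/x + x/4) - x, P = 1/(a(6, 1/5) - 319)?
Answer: -14351/1594 ≈ -9.0031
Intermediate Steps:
W(E) = 3 - E
P = -5/1594 (P = 1/(1/5 - 319) = 1/(⅕ - 319) = 1/(-1594/5) = -5/1594 ≈ -0.0031368)
g(x) = -3 + 9*x/4 (g(x) = -3*((x/x + x/4) - x) = -3*((1 + x*(¼)) - x) = -3*((1 + x/4) - x) = -3*(1 - 3*x/4) = -3 + 9*x/4)
U(y) = -9 (U(y) = -9*y/y = -9*1 = -9)
U(g(W(-2))) + P = -9 - 5/1594 = -14351/1594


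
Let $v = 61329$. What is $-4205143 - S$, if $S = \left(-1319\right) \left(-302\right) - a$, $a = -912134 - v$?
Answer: $-5576944$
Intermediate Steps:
$a = -973463$ ($a = -912134 - 61329 = -973463$)
$S = 1371801$ ($S = \left(-1319\right) \left(-302\right) - -973463 = 398338 + 973463 = 1371801$)
$-4205143 - S = -4205143 - 1371801 = -5576944$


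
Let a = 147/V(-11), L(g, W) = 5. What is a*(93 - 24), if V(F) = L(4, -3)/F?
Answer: -111573/5 ≈ -22315.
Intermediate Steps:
V(F) = 5/F
a = -1617/5 (a = 147/((5/(-11))) = 147/((5*(-1/11))) = 147/(-5/11) = 147*(-11/5) = -1617/5 ≈ -323.40)
a*(93 - 24) = -1617*(93 - 24)/5 = -1617/5*69 = -111573/5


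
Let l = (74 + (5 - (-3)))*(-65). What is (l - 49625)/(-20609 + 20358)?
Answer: 54955/251 ≈ 218.94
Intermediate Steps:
l = -5330 (l = (74 + (5 - 1*(-3)))*(-65) = (74 + (5 + 3))*(-65) = (74 + 8)*(-65) = 82*(-65) = -5330)
(l - 49625)/(-20609 + 20358) = (-5330 - 49625)/(-20609 + 20358) = -54955/(-251) = -54955*(-1/251) = 54955/251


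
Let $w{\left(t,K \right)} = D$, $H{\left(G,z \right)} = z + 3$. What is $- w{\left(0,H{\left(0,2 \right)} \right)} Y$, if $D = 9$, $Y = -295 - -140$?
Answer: $1395$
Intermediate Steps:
$Y = -155$ ($Y = -295 + 140 = -155$)
$H{\left(G,z \right)} = 3 + z$
$w{\left(t,K \right)} = 9$
$- w{\left(0,H{\left(0,2 \right)} \right)} Y = \left(-1\right) 9 \left(-155\right) = \left(-9\right) \left(-155\right) = 1395$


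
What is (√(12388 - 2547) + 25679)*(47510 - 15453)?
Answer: 823191703 + 32057*√9841 ≈ 8.2637e+8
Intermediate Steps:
(√(12388 - 2547) + 25679)*(47510 - 15453) = (√9841 + 25679)*32057 = (25679 + √9841)*32057 = 823191703 + 32057*√9841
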